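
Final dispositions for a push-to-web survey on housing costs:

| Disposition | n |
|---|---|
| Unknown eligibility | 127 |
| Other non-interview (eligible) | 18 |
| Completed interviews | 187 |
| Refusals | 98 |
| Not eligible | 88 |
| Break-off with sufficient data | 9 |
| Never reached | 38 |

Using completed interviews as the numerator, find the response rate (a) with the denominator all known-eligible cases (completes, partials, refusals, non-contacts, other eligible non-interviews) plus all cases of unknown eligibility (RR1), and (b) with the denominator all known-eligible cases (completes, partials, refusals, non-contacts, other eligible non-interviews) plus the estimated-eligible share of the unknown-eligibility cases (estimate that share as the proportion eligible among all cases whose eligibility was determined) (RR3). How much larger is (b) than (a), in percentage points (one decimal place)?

Num = 187
Denominator = 187 + 9 + 98 + 38 + 18 + 127 = 477
RR1 = 187 / 477 = 0.3920
Determined eligible = 187 + 9 + 98 + 38 + 18 = 350
e = 350 / (350 + 88) = 350 / 438 = 0.7991
Eligible share of unknowns = 0.7991 × 127 = 101.49
Denominator = 350 + 101.49 = 451.49
RR3 = 187 / 451.49 = 0.4142
Difference = 41.42 − 39.20 = 2.22 percentage points

2.2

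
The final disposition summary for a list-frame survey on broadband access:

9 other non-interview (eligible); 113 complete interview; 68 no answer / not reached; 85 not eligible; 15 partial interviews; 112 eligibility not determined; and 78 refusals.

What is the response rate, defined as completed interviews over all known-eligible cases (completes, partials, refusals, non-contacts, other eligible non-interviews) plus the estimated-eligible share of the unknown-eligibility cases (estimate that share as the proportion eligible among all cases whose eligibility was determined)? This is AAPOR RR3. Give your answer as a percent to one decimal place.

Top: 113
Eligible (known): 113 + 15 + 78 + 68 + 9 = 283
e = 283 / (283 + 85) = 283 / 368 = 0.7690
Eligible share of unknowns: 0.7690 × 112 = 86.13
Base: 283 + 86.13 = 369.13
RR3 = 113 / 369.13 = 0.3061

30.6%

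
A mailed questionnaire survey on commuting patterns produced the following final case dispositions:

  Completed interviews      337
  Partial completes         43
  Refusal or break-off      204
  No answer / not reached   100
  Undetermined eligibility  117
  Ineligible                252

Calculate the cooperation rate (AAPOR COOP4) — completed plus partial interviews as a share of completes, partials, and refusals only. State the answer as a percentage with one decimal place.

65.1%

Num → 337 + 43 = 380
Denominator → 337 + 43 + 204 = 584
COOP4 = 380 / 584 = 0.6507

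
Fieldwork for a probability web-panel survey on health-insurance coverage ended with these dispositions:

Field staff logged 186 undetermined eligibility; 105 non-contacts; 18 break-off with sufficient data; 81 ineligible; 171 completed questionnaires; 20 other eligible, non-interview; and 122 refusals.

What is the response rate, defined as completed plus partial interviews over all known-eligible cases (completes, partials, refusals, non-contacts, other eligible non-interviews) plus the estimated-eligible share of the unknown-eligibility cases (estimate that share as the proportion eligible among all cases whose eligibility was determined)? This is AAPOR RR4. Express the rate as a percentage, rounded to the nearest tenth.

31.9%

Numerator: 171 + 18 = 189
Known eligible: 171 + 18 + 122 + 105 + 20 = 436
e = 436 / (436 + 81) = 436 / 517 = 0.8433
e × U: 0.8433 × 186 = 156.85
Denom: 436 + 156.85 = 592.85
RR4 = 189 / 592.85 = 0.3188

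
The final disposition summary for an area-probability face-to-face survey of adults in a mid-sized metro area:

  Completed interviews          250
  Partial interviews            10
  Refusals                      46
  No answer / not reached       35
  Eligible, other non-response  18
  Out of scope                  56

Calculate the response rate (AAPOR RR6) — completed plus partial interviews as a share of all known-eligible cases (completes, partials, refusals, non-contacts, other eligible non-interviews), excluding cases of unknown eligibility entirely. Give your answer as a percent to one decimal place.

Top = 250 + 10 = 260
Denom = 250 + 10 + 46 + 35 + 18 = 359
RR6 = 260 / 359 = 0.7242

72.4%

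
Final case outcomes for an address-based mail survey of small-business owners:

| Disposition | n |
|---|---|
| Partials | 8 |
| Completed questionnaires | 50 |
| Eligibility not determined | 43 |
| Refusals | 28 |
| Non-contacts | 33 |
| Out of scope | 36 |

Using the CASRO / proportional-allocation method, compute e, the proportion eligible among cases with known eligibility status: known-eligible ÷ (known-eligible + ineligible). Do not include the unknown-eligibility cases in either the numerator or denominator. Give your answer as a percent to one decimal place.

Eligible (known) = 50 + 8 + 28 + 33 = 119
e = 119 / (119 + 36) = 119 / 155 = 0.7677

76.8%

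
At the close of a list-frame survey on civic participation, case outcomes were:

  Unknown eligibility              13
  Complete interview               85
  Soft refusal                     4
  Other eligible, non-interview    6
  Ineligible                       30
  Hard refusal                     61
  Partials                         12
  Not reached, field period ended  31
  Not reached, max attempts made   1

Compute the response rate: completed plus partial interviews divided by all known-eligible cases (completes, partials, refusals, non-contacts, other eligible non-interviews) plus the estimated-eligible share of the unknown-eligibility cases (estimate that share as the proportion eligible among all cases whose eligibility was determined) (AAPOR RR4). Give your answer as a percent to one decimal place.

45.9%

Refusals = 61 + 4 = 65
No answer / not reached = 31 + 1 = 32
Numerator = 85 + 12 = 97
Determined eligible = 85 + 12 + 65 + 32 + 6 = 200
e = 200 / (200 + 30) = 200 / 230 = 0.8696
Estimated eligible among unknowns = 0.8696 × 13 = 11.30
Denom = 200 + 11.30 = 211.30
RR4 = 97 / 211.30 = 0.4591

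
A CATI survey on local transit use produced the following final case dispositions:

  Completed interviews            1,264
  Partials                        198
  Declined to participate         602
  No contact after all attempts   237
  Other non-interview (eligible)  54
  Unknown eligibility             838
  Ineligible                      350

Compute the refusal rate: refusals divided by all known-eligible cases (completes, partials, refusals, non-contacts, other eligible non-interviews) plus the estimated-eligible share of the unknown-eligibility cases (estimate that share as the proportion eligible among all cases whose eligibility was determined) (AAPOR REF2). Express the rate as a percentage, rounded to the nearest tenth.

19.5%

Num: 602
Known eligible: 1264 + 198 + 602 + 237 + 54 = 2355
e = 2355 / (2355 + 350) = 2355 / 2705 = 0.8706
e × U: 0.8706 × 838 = 729.56
Denom: 2355 + 729.56 = 3084.56
REF2 = 602 / 3084.56 = 0.1952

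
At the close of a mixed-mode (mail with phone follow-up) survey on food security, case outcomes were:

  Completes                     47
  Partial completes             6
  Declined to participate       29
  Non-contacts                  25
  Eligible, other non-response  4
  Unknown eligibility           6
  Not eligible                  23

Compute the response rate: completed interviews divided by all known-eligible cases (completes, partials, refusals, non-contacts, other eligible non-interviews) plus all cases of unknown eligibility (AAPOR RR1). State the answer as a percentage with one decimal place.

Num: 47
Denom: 47 + 6 + 29 + 25 + 4 + 6 = 117
RR1 = 47 / 117 = 0.4017

40.2%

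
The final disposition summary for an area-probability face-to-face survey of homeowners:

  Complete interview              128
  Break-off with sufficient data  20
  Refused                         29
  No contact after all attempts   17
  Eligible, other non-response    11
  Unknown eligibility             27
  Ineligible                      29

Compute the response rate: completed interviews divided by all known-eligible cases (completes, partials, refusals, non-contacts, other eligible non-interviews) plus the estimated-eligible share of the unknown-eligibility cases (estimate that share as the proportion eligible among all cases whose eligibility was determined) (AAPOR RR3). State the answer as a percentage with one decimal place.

56.0%

Top = 128
Determined eligible = 128 + 20 + 29 + 17 + 11 = 205
e = 205 / (205 + 29) = 205 / 234 = 0.8761
Eligible share of unknowns = 0.8761 × 27 = 23.65
Base = 205 + 23.65 = 228.65
RR3 = 128 / 228.65 = 0.5598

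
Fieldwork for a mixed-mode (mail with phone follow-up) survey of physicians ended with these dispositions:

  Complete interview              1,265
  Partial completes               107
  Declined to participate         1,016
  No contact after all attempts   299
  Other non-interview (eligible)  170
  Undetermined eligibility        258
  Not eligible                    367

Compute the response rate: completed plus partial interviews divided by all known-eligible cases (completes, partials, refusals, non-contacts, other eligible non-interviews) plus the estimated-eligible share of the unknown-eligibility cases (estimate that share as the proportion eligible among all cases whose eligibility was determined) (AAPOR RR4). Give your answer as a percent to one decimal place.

Numerator = 1265 + 107 = 1372
Eligible (known) = 1265 + 107 + 1016 + 299 + 170 = 2857
e = 2857 / (2857 + 367) = 2857 / 3224 = 0.8862
e × U = 0.8862 × 258 = 228.64
Base = 2857 + 228.64 = 3085.64
RR4 = 1372 / 3085.64 = 0.4446

44.5%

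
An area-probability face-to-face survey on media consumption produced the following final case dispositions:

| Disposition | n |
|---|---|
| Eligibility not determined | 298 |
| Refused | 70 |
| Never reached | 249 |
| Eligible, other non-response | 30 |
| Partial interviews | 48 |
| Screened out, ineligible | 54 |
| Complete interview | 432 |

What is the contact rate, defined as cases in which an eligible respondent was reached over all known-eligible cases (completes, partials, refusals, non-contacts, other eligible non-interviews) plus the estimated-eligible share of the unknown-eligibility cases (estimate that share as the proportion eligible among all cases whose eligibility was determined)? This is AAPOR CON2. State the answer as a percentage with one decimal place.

Num: 432 + 48 + 70 + 30 = 580
Eligible (known): 432 + 48 + 70 + 249 + 30 = 829
e = 829 / (829 + 54) = 829 / 883 = 0.9388
Estimated eligible among unknowns: 0.9388 × 298 = 279.76
Denom: 829 + 279.76 = 1108.76
CON2 = 580 / 1108.76 = 0.5231

52.3%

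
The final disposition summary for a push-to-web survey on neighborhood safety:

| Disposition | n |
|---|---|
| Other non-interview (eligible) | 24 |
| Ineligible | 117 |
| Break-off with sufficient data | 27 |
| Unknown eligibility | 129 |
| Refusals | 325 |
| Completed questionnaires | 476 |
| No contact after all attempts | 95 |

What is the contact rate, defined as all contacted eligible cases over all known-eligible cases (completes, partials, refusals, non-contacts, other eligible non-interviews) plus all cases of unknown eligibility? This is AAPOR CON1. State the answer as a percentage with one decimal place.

79.2%

Num → 476 + 27 + 325 + 24 = 852
Denom → 476 + 27 + 325 + 95 + 24 + 129 = 1076
CON1 = 852 / 1076 = 0.7918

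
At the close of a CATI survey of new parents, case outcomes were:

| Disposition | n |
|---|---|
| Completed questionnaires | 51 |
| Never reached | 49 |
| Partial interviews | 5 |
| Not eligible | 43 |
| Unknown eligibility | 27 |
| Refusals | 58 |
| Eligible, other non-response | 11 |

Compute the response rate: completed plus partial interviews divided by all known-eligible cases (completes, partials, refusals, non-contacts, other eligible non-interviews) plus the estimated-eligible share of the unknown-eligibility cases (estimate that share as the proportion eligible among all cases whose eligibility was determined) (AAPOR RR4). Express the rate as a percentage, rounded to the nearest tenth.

Numerator → 51 + 5 = 56
Determined eligible → 51 + 5 + 58 + 49 + 11 = 174
e = 174 / (174 + 43) = 174 / 217 = 0.8018
Eligible share of unknowns → 0.8018 × 27 = 21.65
Base → 174 + 21.65 = 195.65
RR4 = 56 / 195.65 = 0.2862

28.6%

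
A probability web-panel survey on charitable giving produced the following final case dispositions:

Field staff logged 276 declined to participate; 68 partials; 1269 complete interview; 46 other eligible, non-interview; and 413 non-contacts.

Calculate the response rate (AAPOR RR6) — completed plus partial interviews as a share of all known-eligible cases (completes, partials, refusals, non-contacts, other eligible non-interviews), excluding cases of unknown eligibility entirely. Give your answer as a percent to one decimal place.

64.5%

Num = 1269 + 68 = 1337
Denominator = 1269 + 68 + 276 + 413 + 46 = 2072
RR6 = 1337 / 2072 = 0.6453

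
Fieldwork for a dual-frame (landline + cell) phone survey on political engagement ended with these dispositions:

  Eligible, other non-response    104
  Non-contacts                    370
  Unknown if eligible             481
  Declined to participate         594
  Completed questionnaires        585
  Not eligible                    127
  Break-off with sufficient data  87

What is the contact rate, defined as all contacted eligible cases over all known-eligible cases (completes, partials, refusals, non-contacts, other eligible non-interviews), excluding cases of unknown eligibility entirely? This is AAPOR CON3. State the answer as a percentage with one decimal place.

78.7%

Top: 585 + 87 + 594 + 104 = 1370
Denominator: 585 + 87 + 594 + 370 + 104 = 1740
CON3 = 1370 / 1740 = 0.7874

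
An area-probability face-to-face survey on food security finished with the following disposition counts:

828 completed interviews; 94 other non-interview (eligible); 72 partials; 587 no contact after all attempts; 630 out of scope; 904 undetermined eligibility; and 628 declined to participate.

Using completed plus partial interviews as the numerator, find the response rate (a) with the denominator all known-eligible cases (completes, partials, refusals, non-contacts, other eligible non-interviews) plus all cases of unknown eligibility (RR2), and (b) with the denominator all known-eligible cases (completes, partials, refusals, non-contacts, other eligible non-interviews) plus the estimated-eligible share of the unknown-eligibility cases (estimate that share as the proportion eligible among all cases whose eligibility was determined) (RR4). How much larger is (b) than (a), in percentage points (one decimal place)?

Num = 828 + 72 = 900
Denom = 828 + 72 + 628 + 587 + 94 + 904 = 3113
RR2 = 900 / 3113 = 0.2891
Eligible (known) = 828 + 72 + 628 + 587 + 94 = 2209
e = 2209 / (2209 + 630) = 2209 / 2839 = 0.7781
e × U = 0.7781 × 904 = 703.40
Denom = 2209 + 703.40 = 2912.40
RR4 = 900 / 2912.40 = 0.3090
Difference = 30.90 − 28.91 = 1.99 percentage points

2.0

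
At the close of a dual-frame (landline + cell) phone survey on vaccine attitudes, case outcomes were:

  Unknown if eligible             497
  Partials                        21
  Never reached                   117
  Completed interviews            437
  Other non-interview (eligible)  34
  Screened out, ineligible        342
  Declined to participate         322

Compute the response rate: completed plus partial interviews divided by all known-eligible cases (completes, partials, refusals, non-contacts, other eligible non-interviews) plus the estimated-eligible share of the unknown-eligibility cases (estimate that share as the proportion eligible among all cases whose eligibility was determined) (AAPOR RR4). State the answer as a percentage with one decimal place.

35.4%

Top = 437 + 21 = 458
Known eligible = 437 + 21 + 322 + 117 + 34 = 931
e = 931 / (931 + 342) = 931 / 1273 = 0.7313
e × U = 0.7313 × 497 = 363.46
Denominator = 931 + 363.46 = 1294.46
RR4 = 458 / 1294.46 = 0.3538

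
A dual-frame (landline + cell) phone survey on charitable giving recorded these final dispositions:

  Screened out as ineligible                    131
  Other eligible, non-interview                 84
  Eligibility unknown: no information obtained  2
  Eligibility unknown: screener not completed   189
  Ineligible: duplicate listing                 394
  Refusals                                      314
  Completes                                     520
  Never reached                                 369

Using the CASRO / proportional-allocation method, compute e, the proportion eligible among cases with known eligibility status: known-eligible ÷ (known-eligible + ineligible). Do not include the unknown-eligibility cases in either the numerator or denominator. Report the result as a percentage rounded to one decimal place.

71.0%

Unknown if eligible = 189 + 2 = 191
Out of scope = 131 + 394 = 525
Known eligible: 520 + 314 + 369 + 84 = 1287
e = 1287 / (1287 + 525) = 1287 / 1812 = 0.7103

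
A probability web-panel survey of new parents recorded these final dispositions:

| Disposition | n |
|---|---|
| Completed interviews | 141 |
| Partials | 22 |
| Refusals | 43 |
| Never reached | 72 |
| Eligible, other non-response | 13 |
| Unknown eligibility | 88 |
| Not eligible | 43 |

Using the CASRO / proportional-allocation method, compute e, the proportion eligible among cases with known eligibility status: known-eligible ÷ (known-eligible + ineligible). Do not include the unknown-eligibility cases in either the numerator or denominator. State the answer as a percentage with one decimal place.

87.1%

Known eligible: 141 + 22 + 43 + 72 + 13 = 291
e = 291 / (291 + 43) = 291 / 334 = 0.8713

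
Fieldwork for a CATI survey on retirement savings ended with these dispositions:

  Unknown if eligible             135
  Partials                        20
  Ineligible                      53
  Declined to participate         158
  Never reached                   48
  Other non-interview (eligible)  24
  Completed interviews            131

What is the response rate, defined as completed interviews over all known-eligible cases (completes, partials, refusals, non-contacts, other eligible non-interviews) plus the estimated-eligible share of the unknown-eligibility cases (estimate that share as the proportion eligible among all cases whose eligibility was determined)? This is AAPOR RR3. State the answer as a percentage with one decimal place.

26.2%

Numerator = 131
Known eligible = 131 + 20 + 158 + 48 + 24 = 381
e = 381 / (381 + 53) = 381 / 434 = 0.8779
Eligible share of unknowns = 0.8779 × 135 = 118.52
Denominator = 381 + 118.52 = 499.52
RR3 = 131 / 499.52 = 0.2623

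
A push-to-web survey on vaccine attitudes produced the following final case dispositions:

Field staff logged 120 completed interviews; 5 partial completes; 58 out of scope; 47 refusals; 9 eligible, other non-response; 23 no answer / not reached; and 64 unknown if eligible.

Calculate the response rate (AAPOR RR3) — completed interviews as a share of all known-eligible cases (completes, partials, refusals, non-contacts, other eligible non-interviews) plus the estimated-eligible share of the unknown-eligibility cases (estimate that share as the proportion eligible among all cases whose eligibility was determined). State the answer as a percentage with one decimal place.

Top: 120
Known eligible: 120 + 5 + 47 + 23 + 9 = 204
e = 204 / (204 + 58) = 204 / 262 = 0.7786
Eligible share of unknowns: 0.7786 × 64 = 49.83
Denominator: 204 + 49.83 = 253.83
RR3 = 120 / 253.83 = 0.4728

47.3%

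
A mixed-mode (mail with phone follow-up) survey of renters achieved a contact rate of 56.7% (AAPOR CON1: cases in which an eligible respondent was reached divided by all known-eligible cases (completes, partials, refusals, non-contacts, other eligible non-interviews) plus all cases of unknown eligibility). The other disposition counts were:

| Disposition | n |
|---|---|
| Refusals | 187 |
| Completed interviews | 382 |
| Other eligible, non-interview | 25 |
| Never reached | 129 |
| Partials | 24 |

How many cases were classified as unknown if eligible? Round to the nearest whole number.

Numerator → 382 + 24 + 187 + 25 = 618
CON1 = 618 / D = 0.567
D = 618 / 0.567 = 1089.9
Rest of base = 747
unknown if eligible = 1089.9 − 747 ≈ 343

343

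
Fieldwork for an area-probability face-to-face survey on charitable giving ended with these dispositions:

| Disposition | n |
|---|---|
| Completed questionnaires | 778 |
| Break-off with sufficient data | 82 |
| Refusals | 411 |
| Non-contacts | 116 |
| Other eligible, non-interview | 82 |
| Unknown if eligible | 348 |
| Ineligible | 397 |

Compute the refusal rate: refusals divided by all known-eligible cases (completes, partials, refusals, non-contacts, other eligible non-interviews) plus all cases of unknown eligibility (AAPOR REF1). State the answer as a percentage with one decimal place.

Numerator: 411
Denominator: 778 + 82 + 411 + 116 + 82 + 348 = 1817
REF1 = 411 / 1817 = 0.2262

22.6%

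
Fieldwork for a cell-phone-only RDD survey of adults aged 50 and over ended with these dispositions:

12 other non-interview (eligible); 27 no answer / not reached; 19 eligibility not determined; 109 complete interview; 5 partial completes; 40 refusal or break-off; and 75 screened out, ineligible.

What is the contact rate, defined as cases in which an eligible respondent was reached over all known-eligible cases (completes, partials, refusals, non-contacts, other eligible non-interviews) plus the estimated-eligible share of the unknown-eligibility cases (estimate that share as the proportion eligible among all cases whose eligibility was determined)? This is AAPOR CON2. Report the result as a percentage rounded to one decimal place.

Num = 109 + 5 + 40 + 12 = 166
Known eligible = 109 + 5 + 40 + 27 + 12 = 193
e = 193 / (193 + 75) = 193 / 268 = 0.7201
Eligible share of unknowns = 0.7201 × 19 = 13.68
Denominator = 193 + 13.68 = 206.68
CON2 = 166 / 206.68 = 0.8032

80.3%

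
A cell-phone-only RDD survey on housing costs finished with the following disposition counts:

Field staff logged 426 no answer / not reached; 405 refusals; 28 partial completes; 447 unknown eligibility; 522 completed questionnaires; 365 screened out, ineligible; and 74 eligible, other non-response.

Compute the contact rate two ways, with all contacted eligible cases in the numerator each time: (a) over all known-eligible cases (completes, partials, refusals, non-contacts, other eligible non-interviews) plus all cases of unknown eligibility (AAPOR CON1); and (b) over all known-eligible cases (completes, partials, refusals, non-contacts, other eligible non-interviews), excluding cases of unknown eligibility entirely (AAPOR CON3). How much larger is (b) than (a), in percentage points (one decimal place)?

Num = 522 + 28 + 405 + 74 = 1029
Base = 522 + 28 + 405 + 426 + 74 + 447 = 1902
CON1 = 1029 / 1902 = 0.5410
Base = 522 + 28 + 405 + 426 + 74 = 1455
CON3 = 1029 / 1455 = 0.7072
Difference = 70.72 − 54.10 = 16.62 percentage points

16.6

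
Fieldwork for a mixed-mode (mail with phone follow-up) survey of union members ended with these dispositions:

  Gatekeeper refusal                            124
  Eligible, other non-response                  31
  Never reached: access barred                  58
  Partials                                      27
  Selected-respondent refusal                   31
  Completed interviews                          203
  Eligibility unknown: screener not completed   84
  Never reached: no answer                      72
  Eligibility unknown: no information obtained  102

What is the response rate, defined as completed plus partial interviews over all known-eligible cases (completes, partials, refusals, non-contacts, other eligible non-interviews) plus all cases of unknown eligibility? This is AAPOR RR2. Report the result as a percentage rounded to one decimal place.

Refused = 124 + 31 = 155
Never reached = 72 + 58 = 130
Unknown if eligible = 84 + 102 = 186
Top: 203 + 27 = 230
Base: 203 + 27 + 155 + 130 + 31 + 186 = 732
RR2 = 230 / 732 = 0.3142

31.4%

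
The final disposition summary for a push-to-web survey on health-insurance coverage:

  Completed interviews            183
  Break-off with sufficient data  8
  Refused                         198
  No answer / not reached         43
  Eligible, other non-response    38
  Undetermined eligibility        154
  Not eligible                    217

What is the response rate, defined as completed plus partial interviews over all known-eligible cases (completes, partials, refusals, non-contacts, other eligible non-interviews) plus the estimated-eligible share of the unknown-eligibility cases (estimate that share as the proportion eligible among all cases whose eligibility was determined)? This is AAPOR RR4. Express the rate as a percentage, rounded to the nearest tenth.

33.2%

Numerator → 183 + 8 = 191
Known eligible → 183 + 8 + 198 + 43 + 38 = 470
e = 470 / (470 + 217) = 470 / 687 = 0.6841
Eligible share of unknowns → 0.6841 × 154 = 105.35
Base → 470 + 105.35 = 575.35
RR4 = 191 / 575.35 = 0.3320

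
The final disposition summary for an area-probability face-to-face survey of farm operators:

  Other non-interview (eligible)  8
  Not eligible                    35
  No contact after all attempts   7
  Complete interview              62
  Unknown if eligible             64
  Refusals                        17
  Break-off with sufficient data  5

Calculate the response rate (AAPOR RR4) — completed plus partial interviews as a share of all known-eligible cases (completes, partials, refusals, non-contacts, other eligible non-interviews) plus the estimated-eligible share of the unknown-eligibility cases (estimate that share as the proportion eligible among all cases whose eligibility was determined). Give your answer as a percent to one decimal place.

45.8%

Num = 62 + 5 = 67
Known eligible = 62 + 5 + 17 + 7 + 8 = 99
e = 99 / (99 + 35) = 99 / 134 = 0.7388
Eligible share of unknowns = 0.7388 × 64 = 47.28
Denom = 99 + 47.28 = 146.28
RR4 = 67 / 146.28 = 0.4580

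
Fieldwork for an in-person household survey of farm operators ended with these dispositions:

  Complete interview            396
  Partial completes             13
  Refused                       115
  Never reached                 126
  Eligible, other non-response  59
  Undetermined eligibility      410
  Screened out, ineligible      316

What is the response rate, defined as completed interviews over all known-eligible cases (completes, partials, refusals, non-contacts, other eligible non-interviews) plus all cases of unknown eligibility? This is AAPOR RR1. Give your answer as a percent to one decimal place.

Numerator → 396
Denominator → 396 + 13 + 115 + 126 + 59 + 410 = 1119
RR1 = 396 / 1119 = 0.3539

35.4%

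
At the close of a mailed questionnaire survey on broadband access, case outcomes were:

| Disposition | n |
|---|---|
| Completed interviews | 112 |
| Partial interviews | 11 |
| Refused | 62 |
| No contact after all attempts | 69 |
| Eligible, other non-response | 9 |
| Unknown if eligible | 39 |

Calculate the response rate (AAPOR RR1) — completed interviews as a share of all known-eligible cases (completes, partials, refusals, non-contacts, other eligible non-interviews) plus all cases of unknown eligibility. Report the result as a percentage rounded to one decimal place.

37.1%

Top = 112
Base = 112 + 11 + 62 + 69 + 9 + 39 = 302
RR1 = 112 / 302 = 0.3709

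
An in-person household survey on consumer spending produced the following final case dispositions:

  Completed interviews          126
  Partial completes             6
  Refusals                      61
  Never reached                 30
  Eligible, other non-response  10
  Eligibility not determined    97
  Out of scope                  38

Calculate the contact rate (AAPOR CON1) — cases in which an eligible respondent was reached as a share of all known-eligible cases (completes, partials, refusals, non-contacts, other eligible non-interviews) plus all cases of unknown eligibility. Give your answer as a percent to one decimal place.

61.5%

Num: 126 + 6 + 61 + 10 = 203
Denominator: 126 + 6 + 61 + 30 + 10 + 97 = 330
CON1 = 203 / 330 = 0.6152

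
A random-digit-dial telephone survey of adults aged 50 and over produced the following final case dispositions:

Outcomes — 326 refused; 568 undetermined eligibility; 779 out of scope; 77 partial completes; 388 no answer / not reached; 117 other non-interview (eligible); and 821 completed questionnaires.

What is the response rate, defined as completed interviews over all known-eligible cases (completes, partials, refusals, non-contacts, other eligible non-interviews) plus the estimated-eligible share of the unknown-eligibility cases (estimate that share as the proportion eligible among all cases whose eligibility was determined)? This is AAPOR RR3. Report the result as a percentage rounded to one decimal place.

Numerator: 821
Known eligible: 821 + 77 + 326 + 388 + 117 = 1729
e = 1729 / (1729 + 779) = 1729 / 2508 = 0.6894
Eligible share of unknowns: 0.6894 × 568 = 391.58
Denom: 1729 + 391.58 = 2120.58
RR3 = 821 / 2120.58 = 0.3872

38.7%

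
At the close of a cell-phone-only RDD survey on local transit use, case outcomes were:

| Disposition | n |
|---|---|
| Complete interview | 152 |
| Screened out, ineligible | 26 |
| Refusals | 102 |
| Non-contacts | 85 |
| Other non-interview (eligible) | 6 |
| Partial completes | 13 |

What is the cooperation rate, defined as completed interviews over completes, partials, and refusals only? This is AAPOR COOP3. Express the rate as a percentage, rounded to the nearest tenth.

56.9%

Num: 152
Denom: 152 + 13 + 102 = 267
COOP3 = 152 / 267 = 0.5693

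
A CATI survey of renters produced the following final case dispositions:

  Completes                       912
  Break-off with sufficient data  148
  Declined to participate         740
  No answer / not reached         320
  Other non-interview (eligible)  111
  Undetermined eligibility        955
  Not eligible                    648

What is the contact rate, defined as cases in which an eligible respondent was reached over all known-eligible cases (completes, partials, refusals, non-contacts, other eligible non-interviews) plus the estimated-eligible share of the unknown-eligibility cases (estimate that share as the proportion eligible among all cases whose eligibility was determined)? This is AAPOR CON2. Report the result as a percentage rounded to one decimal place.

Top → 912 + 148 + 740 + 111 = 1911
Eligible (known) → 912 + 148 + 740 + 320 + 111 = 2231
e = 2231 / (2231 + 648) = 2231 / 2879 = 0.7749
e × U → 0.7749 × 955 = 740.03
Denom → 2231 + 740.03 = 2971.03
CON2 = 1911 / 2971.03 = 0.6432

64.3%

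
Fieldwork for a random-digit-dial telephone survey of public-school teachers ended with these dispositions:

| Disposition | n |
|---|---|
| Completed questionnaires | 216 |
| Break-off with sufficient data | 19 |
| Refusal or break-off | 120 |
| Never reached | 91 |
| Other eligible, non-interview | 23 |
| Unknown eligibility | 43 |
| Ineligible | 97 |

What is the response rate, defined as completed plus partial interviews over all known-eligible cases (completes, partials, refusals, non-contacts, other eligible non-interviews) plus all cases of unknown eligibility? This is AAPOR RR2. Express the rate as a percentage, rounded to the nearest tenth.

Top: 216 + 19 = 235
Base: 216 + 19 + 120 + 91 + 23 + 43 = 512
RR2 = 235 / 512 = 0.4590

45.9%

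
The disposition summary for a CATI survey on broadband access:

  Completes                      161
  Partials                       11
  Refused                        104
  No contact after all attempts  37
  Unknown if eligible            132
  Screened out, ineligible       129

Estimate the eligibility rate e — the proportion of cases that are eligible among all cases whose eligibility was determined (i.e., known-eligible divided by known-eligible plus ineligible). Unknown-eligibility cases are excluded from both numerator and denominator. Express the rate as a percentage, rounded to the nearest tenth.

Determined eligible = 161 + 11 + 104 + 37 = 313
e = 313 / (313 + 129) = 313 / 442 = 0.7081

70.8%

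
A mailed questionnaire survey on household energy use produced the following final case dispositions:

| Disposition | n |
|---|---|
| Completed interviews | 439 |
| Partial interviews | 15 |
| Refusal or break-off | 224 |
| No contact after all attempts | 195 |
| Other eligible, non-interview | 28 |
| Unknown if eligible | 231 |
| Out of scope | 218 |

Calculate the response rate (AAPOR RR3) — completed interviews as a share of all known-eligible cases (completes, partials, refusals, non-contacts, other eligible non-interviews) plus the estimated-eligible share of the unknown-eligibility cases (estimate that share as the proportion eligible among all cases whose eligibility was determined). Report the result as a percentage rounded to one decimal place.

Top = 439
Determined eligible = 439 + 15 + 224 + 195 + 28 = 901
e = 901 / (901 + 218) = 901 / 1119 = 0.8052
Eligible share of unknowns = 0.8052 × 231 = 186.00
Base = 901 + 186.00 = 1087.00
RR3 = 439 / 1087.00 = 0.4039

40.4%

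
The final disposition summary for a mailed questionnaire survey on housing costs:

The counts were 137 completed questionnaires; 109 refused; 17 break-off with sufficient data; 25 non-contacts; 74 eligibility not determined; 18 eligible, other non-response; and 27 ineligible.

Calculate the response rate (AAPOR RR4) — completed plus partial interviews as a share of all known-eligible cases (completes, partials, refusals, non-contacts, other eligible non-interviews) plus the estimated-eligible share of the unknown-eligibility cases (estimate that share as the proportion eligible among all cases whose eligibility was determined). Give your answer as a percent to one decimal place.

41.2%

Numerator → 137 + 17 = 154
Known eligible → 137 + 17 + 109 + 25 + 18 = 306
e = 306 / (306 + 27) = 306 / 333 = 0.9189
Eligible share of unknowns → 0.9189 × 74 = 68.00
Base → 306 + 68.00 = 374.00
RR4 = 154 / 374.00 = 0.4118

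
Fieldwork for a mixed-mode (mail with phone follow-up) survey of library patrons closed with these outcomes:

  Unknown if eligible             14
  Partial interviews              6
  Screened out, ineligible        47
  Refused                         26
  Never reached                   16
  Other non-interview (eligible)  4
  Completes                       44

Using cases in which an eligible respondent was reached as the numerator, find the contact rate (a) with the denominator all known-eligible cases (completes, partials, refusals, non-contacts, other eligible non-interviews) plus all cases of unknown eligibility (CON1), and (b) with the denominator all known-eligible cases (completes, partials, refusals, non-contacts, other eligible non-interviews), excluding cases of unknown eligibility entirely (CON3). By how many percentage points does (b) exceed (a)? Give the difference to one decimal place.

Top: 44 + 6 + 26 + 4 = 80
Base: 44 + 6 + 26 + 16 + 4 + 14 = 110
CON1 = 80 / 110 = 0.7273
Base: 44 + 6 + 26 + 16 + 4 = 96
CON3 = 80 / 96 = 0.8333
Difference = 83.33 − 72.73 = 10.60 percentage points

10.6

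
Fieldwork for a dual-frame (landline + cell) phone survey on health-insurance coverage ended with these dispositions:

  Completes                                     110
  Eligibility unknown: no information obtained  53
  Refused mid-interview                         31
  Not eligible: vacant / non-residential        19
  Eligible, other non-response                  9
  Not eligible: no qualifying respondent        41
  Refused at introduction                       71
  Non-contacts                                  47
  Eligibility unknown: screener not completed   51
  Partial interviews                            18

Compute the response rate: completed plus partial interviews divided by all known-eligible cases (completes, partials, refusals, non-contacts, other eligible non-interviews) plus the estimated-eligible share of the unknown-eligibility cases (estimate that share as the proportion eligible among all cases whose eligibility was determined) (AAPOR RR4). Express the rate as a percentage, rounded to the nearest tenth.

Refusal or break-off = 71 + 31 = 102
Unknown eligibility = 51 + 53 = 104
Ineligible = 41 + 19 = 60
Num → 110 + 18 = 128
Eligible (known) → 110 + 18 + 102 + 47 + 9 = 286
e = 286 / (286 + 60) = 286 / 346 = 0.8266
Eligible share of unknowns → 0.8266 × 104 = 85.97
Denominator → 286 + 85.97 = 371.97
RR4 = 128 / 371.97 = 0.3441

34.4%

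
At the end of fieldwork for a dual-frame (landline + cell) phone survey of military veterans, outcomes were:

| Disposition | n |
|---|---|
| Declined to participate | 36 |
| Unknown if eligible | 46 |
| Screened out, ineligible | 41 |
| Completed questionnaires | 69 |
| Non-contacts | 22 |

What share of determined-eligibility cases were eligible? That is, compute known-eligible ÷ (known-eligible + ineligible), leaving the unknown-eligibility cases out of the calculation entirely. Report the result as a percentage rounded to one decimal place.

75.6%

Known eligible = 69 + 36 + 22 = 127
e = 127 / (127 + 41) = 127 / 168 = 0.7560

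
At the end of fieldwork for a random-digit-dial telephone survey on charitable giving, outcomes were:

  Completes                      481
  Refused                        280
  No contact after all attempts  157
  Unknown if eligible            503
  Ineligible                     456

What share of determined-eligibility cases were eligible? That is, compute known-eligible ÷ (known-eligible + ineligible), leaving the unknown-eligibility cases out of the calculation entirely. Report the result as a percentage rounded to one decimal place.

Eligible (known) = 481 + 280 + 157 = 918
e = 918 / (918 + 456) = 918 / 1374 = 0.6681

66.8%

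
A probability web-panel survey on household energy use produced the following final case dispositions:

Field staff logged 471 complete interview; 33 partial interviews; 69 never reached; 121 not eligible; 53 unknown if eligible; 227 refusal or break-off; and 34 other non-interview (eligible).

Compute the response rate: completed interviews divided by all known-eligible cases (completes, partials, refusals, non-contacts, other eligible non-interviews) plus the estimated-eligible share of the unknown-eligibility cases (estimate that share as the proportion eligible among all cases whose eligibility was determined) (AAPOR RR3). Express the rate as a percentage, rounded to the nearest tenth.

Top → 471
Known eligible → 471 + 33 + 227 + 69 + 34 = 834
e = 834 / (834 + 121) = 834 / 955 = 0.8733
Eligible share of unknowns → 0.8733 × 53 = 46.28
Denom → 834 + 46.28 = 880.28
RR3 = 471 / 880.28 = 0.5351

53.5%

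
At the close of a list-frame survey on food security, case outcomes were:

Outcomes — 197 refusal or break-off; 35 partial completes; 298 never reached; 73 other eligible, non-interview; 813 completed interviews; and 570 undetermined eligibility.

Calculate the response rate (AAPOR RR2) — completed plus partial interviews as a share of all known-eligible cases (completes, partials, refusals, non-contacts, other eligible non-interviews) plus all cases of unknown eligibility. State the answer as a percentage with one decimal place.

Top → 813 + 35 = 848
Denominator → 813 + 35 + 197 + 298 + 73 + 570 = 1986
RR2 = 848 / 1986 = 0.4270

42.7%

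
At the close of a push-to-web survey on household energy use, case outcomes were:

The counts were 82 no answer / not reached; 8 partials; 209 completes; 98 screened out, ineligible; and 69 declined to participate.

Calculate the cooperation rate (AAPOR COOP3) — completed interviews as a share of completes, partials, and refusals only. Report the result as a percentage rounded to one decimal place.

73.1%

Top = 209
Denominator = 209 + 8 + 69 = 286
COOP3 = 209 / 286 = 0.7308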